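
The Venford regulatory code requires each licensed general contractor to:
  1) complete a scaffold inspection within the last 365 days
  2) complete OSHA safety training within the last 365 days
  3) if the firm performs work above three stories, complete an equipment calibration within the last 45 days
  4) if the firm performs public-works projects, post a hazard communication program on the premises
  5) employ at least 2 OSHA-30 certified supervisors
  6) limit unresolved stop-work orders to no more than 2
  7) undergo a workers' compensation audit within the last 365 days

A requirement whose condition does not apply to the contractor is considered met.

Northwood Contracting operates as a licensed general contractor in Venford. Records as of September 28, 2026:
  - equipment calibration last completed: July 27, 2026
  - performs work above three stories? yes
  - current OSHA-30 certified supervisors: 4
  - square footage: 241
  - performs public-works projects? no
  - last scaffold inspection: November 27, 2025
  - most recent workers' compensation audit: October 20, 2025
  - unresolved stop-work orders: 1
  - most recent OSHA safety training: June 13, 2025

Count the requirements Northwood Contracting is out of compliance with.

2

1. scaffold inspection 305 days ago vs limit 365 → met
2. OSHA safety training 472 days ago vs limit 365 → not met
3. condition 'performs work above three stories' holds; equipment calibration 63 days ago vs limit 45 → not met
4. condition 'performs public-works projects' does not hold → requirement n/a → met
5. OSHA-30 certified supervisors 4 ≥ 2 → met
6. unresolved stop-work orders 1 ≤ 2 → met
7. workers' compensation audit 343 days ago vs limit 365 → met
Not met: 2 of 7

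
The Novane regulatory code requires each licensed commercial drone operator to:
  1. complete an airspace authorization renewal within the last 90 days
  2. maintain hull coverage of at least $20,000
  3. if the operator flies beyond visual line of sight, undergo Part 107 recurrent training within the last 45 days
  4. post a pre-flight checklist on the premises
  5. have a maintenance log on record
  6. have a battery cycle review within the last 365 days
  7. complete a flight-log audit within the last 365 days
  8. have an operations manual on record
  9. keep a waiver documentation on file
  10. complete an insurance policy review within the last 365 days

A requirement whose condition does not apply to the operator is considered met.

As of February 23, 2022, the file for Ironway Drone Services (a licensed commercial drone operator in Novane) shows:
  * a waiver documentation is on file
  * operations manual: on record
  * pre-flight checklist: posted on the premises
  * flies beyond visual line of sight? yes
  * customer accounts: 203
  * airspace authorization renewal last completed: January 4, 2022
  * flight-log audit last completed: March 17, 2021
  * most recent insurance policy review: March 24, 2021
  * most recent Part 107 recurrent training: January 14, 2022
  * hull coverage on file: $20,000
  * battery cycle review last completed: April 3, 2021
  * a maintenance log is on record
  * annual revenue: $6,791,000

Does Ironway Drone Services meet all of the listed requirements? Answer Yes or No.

1. airspace authorization renewal 50 days ago vs limit 90 → met
2. hull coverage $20,000 ≥ $20,000 → met
3. condition 'flies beyond visual line of sight' holds; Part 107 recurrent training 40 days ago vs limit 45 → met
4. pre-flight checklist present → met
5. maintenance log present → met
6. battery cycle review 326 days ago vs limit 365 → met
7. flight-log audit 343 days ago vs limit 365 → met
8. operations manual present → met
9. waiver documentation present → met
10. insurance policy review 336 days ago vs limit 365 → met
All met.

Yes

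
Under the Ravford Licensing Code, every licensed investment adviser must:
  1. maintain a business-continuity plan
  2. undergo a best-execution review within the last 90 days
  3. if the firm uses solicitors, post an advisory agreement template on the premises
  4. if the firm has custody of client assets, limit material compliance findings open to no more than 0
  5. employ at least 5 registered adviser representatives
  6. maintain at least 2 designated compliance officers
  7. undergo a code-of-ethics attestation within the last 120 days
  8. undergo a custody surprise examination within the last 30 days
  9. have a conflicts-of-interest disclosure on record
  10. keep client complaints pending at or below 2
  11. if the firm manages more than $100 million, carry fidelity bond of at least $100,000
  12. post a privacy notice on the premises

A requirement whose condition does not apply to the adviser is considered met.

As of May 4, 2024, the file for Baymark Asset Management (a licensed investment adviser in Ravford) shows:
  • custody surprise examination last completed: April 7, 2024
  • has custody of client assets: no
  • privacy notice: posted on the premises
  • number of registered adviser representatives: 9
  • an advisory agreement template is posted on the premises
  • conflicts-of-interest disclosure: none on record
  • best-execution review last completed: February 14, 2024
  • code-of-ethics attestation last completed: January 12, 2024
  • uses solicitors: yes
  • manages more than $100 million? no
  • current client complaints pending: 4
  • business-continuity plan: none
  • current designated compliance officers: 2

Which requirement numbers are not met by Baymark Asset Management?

1, 9, 10

1. business-continuity plan absent → not met
2. best-execution review 80 days ago vs limit 90 → met
3. condition 'uses solicitors' holds; advisory agreement template present → met
4. condition 'has custody of client assets' does not hold → requirement n/a → met
5. registered adviser representatives 9 ≥ 5 → met
6. designated compliance officers 2 ≥ 2 → met
7. code-of-ethics attestation 113 days ago vs limit 120 → met
8. custody surprise examination 27 days ago vs limit 30 → met
9. conflicts-of-interest disclosure absent → not met
10. client complaints pending 4 > 2 → not met
11. condition 'manages more than $100 million' does not hold → requirement n/a → met
12. privacy notice present → met
Not met: 1, 9, 10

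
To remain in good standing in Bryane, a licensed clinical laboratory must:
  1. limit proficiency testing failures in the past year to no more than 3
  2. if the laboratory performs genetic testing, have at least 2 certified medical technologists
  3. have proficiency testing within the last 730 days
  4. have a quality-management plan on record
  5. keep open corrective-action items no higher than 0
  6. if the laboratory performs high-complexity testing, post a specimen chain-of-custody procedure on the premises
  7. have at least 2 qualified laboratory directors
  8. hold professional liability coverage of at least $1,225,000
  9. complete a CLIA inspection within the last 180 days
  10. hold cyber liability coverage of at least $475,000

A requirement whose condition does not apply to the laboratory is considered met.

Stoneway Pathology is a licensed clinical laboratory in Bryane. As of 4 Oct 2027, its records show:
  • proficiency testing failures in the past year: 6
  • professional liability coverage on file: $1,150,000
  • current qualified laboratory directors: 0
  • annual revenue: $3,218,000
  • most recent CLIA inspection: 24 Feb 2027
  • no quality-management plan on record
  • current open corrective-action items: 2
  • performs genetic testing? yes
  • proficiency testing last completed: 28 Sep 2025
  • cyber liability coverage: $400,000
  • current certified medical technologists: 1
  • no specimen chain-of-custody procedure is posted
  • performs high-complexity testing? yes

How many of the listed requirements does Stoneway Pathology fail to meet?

10

1. proficiency testing failures in the past year 6 > 3 → not met
2. condition 'performs genetic testing' holds; certified medical technologists 1 < 2 → not met
3. proficiency testing 736 days ago vs limit 730 → not met
4. quality-management plan absent → not met
5. open corrective-action items 2 > 0 → not met
6. condition 'performs high-complexity testing' holds; specimen chain-of-custody procedure absent → not met
7. qualified laboratory directors 0 < 2 → not met
8. professional liability coverage $1,150,000 < $1,225,000 → not met
9. CLIA inspection 222 days ago vs limit 180 → not met
10. cyber liability coverage $400,000 < $475,000 → not met
Not met: 10 of 10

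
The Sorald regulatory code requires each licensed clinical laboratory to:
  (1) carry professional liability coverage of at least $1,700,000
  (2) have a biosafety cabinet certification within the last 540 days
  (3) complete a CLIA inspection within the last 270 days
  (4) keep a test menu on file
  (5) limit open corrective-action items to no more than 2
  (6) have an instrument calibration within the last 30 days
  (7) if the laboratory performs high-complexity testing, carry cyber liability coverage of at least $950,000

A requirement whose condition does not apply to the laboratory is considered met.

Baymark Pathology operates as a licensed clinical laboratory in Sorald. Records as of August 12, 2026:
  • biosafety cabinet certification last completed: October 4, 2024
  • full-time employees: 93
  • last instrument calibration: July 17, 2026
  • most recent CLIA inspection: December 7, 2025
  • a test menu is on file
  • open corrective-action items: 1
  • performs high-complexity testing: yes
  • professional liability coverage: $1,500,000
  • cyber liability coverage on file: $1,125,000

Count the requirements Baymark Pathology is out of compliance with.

1. professional liability coverage $1,500,000 < $1,700,000 → not met
2. biosafety cabinet certification 677 days ago vs limit 540 → not met
3. CLIA inspection 248 days ago vs limit 270 → met
4. test menu present → met
5. open corrective-action items 1 ≤ 2 → met
6. instrument calibration 26 days ago vs limit 30 → met
7. condition 'performs high-complexity testing' holds; cyber liability coverage $1,125,000 ≥ $950,000 → met
Not met: 2 of 7

2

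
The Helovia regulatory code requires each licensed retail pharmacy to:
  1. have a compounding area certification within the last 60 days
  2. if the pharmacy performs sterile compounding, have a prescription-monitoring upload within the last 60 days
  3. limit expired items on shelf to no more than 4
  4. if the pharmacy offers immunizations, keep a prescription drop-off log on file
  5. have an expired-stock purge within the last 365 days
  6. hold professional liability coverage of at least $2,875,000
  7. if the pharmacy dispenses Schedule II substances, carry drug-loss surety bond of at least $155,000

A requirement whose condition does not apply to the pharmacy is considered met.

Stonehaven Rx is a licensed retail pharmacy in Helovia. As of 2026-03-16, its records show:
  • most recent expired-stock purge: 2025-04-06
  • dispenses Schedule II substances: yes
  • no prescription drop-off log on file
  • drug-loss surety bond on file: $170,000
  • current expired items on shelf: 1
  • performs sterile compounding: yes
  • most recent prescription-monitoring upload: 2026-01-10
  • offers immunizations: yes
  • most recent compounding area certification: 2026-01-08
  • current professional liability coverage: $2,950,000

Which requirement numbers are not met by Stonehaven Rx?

1. compounding area certification 67 days ago vs limit 60 → not met
2. condition 'performs sterile compounding' holds; prescription-monitoring upload 65 days ago vs limit 60 → not met
3. expired items on shelf 1 ≤ 4 → met
4. condition 'offers immunizations' holds; prescription drop-off log absent → not met
5. expired-stock purge 344 days ago vs limit 365 → met
6. professional liability coverage $2,950,000 ≥ $2,875,000 → met
7. condition 'dispenses Schedule II substances' holds; drug-loss surety bond $170,000 ≥ $155,000 → met
Not met: 1, 2, 4

1, 2, 4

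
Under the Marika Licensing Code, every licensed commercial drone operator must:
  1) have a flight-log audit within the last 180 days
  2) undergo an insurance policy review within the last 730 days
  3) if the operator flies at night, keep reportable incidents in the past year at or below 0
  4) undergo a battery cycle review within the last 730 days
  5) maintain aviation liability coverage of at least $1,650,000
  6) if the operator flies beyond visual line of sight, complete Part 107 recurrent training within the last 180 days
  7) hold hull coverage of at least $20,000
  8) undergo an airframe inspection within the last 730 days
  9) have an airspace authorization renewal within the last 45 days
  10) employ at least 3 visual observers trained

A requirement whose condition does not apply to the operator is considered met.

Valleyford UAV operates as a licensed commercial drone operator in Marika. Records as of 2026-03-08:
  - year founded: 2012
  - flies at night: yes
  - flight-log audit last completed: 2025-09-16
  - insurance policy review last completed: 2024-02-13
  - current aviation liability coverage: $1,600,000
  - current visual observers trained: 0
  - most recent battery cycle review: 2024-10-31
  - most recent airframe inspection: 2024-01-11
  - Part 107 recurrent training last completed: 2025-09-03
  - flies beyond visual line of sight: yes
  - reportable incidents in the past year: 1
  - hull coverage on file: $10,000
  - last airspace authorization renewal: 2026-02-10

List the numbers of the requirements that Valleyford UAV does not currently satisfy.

1. flight-log audit 173 days ago vs limit 180 → met
2. insurance policy review 754 days ago vs limit 730 → not met
3. condition 'flies at night' holds; reportable incidents in the past year 1 > 0 → not met
4. battery cycle review 493 days ago vs limit 730 → met
5. aviation liability coverage $1,600,000 < $1,650,000 → not met
6. condition 'flies beyond visual line of sight' holds; Part 107 recurrent training 186 days ago vs limit 180 → not met
7. hull coverage $10,000 < $20,000 → not met
8. airframe inspection 787 days ago vs limit 730 → not met
9. airspace authorization renewal 26 days ago vs limit 45 → met
10. visual observers trained 0 < 3 → not met
Not met: 2, 3, 5, 6, 7, 8, 10

2, 3, 5, 6, 7, 8, 10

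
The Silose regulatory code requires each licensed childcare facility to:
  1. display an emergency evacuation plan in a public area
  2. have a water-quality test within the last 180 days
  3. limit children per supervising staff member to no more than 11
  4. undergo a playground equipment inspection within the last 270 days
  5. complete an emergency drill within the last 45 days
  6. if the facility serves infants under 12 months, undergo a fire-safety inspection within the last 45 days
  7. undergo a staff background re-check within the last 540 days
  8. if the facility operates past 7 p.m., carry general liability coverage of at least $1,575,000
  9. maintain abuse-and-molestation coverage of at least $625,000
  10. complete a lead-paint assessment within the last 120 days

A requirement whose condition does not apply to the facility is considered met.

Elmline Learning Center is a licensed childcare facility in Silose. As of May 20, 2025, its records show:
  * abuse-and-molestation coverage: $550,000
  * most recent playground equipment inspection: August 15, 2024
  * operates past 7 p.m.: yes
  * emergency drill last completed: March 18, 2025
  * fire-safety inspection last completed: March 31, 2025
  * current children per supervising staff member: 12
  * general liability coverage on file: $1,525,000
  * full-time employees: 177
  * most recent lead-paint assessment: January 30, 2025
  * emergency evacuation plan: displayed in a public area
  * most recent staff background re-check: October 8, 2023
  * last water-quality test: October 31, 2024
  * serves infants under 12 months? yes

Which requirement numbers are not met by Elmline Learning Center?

1. emergency evacuation plan present → met
2. water-quality test 201 days ago vs limit 180 → not met
3. children per supervising staff member 12 > 11 → not met
4. playground equipment inspection 278 days ago vs limit 270 → not met
5. emergency drill 63 days ago vs limit 45 → not met
6. condition 'serves infants under 12 months' holds; fire-safety inspection 50 days ago vs limit 45 → not met
7. staff background re-check 590 days ago vs limit 540 → not met
8. condition 'operates past 7 p.m.' holds; general liability coverage $1,525,000 < $1,575,000 → not met
9. abuse-and-molestation coverage $550,000 < $625,000 → not met
10. lead-paint assessment 110 days ago vs limit 120 → met
Not met: 2, 3, 4, 5, 6, 7, 8, 9

2, 3, 4, 5, 6, 7, 8, 9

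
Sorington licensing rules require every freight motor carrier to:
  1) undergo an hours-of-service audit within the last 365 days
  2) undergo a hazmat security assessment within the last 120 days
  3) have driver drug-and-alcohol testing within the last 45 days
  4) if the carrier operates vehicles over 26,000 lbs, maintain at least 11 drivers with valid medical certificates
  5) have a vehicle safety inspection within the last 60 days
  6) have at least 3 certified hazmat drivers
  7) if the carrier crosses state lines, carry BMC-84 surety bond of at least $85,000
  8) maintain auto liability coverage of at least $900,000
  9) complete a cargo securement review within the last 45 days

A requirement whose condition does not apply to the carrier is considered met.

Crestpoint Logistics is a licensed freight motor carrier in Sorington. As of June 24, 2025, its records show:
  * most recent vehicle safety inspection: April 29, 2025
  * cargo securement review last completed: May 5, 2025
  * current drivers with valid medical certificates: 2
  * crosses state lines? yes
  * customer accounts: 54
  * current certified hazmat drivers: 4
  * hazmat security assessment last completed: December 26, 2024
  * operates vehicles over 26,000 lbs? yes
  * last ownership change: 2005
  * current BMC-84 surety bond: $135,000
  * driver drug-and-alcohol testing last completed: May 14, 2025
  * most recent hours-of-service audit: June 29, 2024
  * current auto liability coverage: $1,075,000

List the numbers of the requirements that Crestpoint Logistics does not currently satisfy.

2, 4, 9

1. hours-of-service audit 360 days ago vs limit 365 → met
2. hazmat security assessment 180 days ago vs limit 120 → not met
3. driver drug-and-alcohol testing 41 days ago vs limit 45 → met
4. condition 'operates vehicles over 26,000 lbs' holds; drivers with valid medical certificates 2 < 11 → not met
5. vehicle safety inspection 56 days ago vs limit 60 → met
6. certified hazmat drivers 4 ≥ 3 → met
7. condition 'crosses state lines' holds; BMC-84 surety bond $135,000 ≥ $85,000 → met
8. auto liability coverage $1,075,000 ≥ $900,000 → met
9. cargo securement review 50 days ago vs limit 45 → not met
Not met: 2, 4, 9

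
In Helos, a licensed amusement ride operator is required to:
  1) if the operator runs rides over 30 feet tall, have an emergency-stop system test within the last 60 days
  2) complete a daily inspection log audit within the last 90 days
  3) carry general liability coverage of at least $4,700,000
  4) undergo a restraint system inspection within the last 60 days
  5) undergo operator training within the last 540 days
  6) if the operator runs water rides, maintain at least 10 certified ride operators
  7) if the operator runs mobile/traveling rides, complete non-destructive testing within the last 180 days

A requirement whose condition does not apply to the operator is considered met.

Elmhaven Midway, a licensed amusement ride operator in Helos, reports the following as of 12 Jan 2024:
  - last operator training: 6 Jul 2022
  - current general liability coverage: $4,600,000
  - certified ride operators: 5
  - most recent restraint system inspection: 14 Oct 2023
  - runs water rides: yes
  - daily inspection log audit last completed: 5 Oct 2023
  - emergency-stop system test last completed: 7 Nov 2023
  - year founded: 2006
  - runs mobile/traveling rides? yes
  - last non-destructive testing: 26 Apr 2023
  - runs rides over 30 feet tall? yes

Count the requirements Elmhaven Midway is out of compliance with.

7

1. condition 'runs rides over 30 feet tall' holds; emergency-stop system test 66 days ago vs limit 60 → not met
2. daily inspection log audit 99 days ago vs limit 90 → not met
3. general liability coverage $4,600,000 < $4,700,000 → not met
4. restraint system inspection 90 days ago vs limit 60 → not met
5. operator training 555 days ago vs limit 540 → not met
6. condition 'runs water rides' holds; certified ride operators 5 < 10 → not met
7. condition 'runs mobile/traveling rides' holds; non-destructive testing 261 days ago vs limit 180 → not met
Not met: 7 of 7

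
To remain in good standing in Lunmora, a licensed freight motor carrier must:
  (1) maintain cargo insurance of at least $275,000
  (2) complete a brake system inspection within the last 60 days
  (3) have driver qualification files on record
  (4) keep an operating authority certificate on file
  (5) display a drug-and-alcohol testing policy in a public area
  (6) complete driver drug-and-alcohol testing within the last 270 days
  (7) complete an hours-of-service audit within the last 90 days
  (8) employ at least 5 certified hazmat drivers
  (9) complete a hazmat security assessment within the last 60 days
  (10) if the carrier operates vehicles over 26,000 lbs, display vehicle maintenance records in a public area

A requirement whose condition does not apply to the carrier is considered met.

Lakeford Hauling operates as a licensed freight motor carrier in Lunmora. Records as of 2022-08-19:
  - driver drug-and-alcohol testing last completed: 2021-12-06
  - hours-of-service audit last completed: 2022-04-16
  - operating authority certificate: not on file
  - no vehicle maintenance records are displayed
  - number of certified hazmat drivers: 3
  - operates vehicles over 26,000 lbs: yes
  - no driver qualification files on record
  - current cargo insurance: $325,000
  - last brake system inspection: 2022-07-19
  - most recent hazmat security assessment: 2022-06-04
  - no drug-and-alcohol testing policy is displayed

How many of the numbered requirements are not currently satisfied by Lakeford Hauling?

1. cargo insurance $325,000 ≥ $275,000 → met
2. brake system inspection 31 days ago vs limit 60 → met
3. driver qualification files absent → not met
4. operating authority certificate absent → not met
5. drug-and-alcohol testing policy absent → not met
6. driver drug-and-alcohol testing 256 days ago vs limit 270 → met
7. hours-of-service audit 125 days ago vs limit 90 → not met
8. certified hazmat drivers 3 < 5 → not met
9. hazmat security assessment 76 days ago vs limit 60 → not met
10. condition 'operates vehicles over 26,000 lbs' holds; vehicle maintenance records absent → not met
Not met: 7 of 10

7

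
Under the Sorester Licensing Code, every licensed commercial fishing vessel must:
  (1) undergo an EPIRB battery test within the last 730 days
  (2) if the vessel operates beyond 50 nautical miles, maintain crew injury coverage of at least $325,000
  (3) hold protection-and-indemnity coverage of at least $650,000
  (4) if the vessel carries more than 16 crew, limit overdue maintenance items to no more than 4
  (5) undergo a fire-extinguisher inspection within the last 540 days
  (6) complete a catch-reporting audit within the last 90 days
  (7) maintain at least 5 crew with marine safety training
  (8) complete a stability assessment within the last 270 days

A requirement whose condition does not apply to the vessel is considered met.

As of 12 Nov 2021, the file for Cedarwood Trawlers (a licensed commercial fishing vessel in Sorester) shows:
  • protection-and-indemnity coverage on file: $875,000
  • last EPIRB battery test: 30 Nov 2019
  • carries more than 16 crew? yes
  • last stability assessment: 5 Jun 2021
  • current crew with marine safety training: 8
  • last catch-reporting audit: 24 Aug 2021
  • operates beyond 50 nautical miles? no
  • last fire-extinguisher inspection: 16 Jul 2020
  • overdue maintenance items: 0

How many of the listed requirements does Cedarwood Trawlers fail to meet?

1. EPIRB battery test 713 days ago vs limit 730 → met
2. condition 'operates beyond 50 nautical miles' does not hold → requirement n/a → met
3. protection-and-indemnity coverage $875,000 ≥ $650,000 → met
4. condition 'carries more than 16 crew' holds; overdue maintenance items 0 ≤ 4 → met
5. fire-extinguisher inspection 484 days ago vs limit 540 → met
6. catch-reporting audit 80 days ago vs limit 90 → met
7. crew with marine safety training 8 ≥ 5 → met
8. stability assessment 160 days ago vs limit 270 → met
Not met: 0 of 8

0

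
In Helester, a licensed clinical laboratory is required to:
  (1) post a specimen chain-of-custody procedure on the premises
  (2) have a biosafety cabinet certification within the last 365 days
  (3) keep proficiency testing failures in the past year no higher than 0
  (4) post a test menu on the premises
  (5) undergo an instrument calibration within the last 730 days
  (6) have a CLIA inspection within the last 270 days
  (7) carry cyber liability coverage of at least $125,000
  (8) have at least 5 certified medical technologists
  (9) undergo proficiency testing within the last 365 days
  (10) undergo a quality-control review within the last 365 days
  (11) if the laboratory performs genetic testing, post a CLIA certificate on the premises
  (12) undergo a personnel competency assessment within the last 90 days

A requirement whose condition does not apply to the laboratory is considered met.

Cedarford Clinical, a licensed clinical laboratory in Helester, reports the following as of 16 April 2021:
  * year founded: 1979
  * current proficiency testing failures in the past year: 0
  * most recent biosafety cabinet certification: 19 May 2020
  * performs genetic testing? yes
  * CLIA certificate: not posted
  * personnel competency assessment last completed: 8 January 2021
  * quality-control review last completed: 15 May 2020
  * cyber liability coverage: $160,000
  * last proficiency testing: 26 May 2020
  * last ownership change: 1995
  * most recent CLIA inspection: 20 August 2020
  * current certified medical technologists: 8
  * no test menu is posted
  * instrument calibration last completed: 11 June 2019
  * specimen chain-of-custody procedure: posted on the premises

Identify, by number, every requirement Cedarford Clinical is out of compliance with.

1. specimen chain-of-custody procedure present → met
2. biosafety cabinet certification 332 days ago vs limit 365 → met
3. proficiency testing failures in the past year 0 ≤ 0 → met
4. test menu absent → not met
5. instrument calibration 675 days ago vs limit 730 → met
6. CLIA inspection 239 days ago vs limit 270 → met
7. cyber liability coverage $160,000 ≥ $125,000 → met
8. certified medical technologists 8 ≥ 5 → met
9. proficiency testing 325 days ago vs limit 365 → met
10. quality-control review 336 days ago vs limit 365 → met
11. condition 'performs genetic testing' holds; CLIA certificate absent → not met
12. personnel competency assessment 98 days ago vs limit 90 → not met
Not met: 4, 11, 12

4, 11, 12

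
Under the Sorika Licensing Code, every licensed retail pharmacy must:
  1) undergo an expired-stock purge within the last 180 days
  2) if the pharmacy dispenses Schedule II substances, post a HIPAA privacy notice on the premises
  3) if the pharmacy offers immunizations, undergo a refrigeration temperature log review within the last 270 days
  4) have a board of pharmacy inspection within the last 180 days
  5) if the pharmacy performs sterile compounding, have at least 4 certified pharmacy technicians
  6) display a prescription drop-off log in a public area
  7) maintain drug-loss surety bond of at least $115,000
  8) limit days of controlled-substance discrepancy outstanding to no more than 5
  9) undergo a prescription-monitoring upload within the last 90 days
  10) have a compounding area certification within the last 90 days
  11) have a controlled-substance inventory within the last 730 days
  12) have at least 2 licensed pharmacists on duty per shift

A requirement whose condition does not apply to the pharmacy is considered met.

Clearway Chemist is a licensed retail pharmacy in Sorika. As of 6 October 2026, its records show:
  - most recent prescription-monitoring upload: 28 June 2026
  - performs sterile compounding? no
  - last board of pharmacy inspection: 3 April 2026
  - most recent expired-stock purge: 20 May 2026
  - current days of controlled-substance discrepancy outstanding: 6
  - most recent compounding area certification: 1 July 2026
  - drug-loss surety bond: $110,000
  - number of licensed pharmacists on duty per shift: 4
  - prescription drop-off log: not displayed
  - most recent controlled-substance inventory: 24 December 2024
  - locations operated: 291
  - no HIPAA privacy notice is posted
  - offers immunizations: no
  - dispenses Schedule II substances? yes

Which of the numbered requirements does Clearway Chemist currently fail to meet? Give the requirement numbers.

1. expired-stock purge 139 days ago vs limit 180 → met
2. condition 'dispenses Schedule II substances' holds; HIPAA privacy notice absent → not met
3. condition 'offers immunizations' does not hold → requirement n/a → met
4. board of pharmacy inspection 186 days ago vs limit 180 → not met
5. condition 'performs sterile compounding' does not hold → requirement n/a → met
6. prescription drop-off log absent → not met
7. drug-loss surety bond $110,000 < $115,000 → not met
8. days of controlled-substance discrepancy outstanding 6 > 5 → not met
9. prescription-monitoring upload 100 days ago vs limit 90 → not met
10. compounding area certification 97 days ago vs limit 90 → not met
11. controlled-substance inventory 651 days ago vs limit 730 → met
12. licensed pharmacists on duty per shift 4 ≥ 2 → met
Not met: 2, 4, 6, 7, 8, 9, 10

2, 4, 6, 7, 8, 9, 10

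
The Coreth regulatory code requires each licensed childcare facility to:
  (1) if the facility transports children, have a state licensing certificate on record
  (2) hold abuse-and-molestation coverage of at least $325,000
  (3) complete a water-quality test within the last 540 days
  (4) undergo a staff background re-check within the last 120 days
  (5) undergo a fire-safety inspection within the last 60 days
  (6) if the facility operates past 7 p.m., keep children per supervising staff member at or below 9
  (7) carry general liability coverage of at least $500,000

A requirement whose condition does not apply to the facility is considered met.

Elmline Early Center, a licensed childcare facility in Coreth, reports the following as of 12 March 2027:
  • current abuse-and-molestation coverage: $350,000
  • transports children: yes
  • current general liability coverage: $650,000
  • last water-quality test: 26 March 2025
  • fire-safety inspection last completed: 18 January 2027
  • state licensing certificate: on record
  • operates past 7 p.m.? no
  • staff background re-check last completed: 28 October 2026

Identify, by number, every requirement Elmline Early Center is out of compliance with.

3, 4

1. condition 'transports children' holds; state licensing certificate present → met
2. abuse-and-molestation coverage $350,000 ≥ $325,000 → met
3. water-quality test 716 days ago vs limit 540 → not met
4. staff background re-check 135 days ago vs limit 120 → not met
5. fire-safety inspection 53 days ago vs limit 60 → met
6. condition 'operates past 7 p.m.' does not hold → requirement n/a → met
7. general liability coverage $650,000 ≥ $500,000 → met
Not met: 3, 4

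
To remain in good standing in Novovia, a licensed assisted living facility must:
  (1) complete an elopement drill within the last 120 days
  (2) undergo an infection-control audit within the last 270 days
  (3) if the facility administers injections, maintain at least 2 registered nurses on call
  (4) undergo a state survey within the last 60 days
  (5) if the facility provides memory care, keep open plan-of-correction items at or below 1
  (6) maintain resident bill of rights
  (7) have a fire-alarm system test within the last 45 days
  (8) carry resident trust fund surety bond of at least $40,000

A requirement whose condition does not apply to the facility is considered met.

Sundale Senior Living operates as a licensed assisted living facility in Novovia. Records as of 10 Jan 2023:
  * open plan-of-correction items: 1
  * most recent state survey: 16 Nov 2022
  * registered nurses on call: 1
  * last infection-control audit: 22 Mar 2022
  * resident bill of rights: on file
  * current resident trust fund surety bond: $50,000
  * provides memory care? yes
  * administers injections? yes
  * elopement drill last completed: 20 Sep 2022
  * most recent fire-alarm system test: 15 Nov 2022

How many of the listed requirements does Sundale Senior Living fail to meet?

3

1. elopement drill 112 days ago vs limit 120 → met
2. infection-control audit 294 days ago vs limit 270 → not met
3. condition 'administers injections' holds; registered nurses on call 1 < 2 → not met
4. state survey 55 days ago vs limit 60 → met
5. condition 'provides memory care' holds; open plan-of-correction items 1 ≤ 1 → met
6. resident bill of rights present → met
7. fire-alarm system test 56 days ago vs limit 45 → not met
8. resident trust fund surety bond $50,000 ≥ $40,000 → met
Not met: 3 of 8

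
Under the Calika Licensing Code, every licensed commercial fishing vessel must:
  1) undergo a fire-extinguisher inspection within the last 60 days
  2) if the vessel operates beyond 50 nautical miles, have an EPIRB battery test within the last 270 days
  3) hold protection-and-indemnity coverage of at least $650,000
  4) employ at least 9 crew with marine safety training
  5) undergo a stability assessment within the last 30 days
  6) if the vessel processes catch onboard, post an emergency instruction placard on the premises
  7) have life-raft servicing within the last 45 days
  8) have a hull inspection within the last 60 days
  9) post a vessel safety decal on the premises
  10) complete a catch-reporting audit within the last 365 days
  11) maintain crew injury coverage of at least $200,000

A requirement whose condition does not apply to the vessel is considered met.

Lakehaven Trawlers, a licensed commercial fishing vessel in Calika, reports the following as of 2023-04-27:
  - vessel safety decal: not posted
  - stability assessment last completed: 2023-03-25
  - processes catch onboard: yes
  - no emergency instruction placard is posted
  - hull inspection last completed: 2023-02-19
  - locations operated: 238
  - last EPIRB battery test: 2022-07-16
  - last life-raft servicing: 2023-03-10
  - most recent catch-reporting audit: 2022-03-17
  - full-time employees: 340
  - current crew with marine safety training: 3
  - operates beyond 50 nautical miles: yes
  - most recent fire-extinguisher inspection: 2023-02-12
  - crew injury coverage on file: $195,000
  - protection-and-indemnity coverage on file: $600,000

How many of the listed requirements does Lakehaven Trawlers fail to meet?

11

1. fire-extinguisher inspection 74 days ago vs limit 60 → not met
2. condition 'operates beyond 50 nautical miles' holds; EPIRB battery test 285 days ago vs limit 270 → not met
3. protection-and-indemnity coverage $600,000 < $650,000 → not met
4. crew with marine safety training 3 < 9 → not met
5. stability assessment 33 days ago vs limit 30 → not met
6. condition 'processes catch onboard' holds; emergency instruction placard absent → not met
7. life-raft servicing 48 days ago vs limit 45 → not met
8. hull inspection 67 days ago vs limit 60 → not met
9. vessel safety decal absent → not met
10. catch-reporting audit 406 days ago vs limit 365 → not met
11. crew injury coverage $195,000 < $200,000 → not met
Not met: 11 of 11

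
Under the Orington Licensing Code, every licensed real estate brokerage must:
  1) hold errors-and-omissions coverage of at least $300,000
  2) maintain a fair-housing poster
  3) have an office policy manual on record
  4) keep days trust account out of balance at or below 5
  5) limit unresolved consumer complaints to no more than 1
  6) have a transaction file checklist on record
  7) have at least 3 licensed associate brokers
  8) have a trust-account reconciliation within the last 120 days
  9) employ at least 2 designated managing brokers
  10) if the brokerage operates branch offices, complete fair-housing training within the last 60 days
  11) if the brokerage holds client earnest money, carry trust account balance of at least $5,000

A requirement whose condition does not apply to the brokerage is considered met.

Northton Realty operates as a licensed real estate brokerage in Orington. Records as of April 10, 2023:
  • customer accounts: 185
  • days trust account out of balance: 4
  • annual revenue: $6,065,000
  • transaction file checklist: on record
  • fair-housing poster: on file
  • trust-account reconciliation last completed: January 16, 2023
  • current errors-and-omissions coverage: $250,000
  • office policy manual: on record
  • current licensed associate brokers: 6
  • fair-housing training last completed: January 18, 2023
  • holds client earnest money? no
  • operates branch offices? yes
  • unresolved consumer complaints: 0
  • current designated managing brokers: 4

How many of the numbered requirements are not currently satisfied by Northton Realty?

2

1. errors-and-omissions coverage $250,000 < $300,000 → not met
2. fair-housing poster present → met
3. office policy manual present → met
4. days trust account out of balance 4 ≤ 5 → met
5. unresolved consumer complaints 0 ≤ 1 → met
6. transaction file checklist present → met
7. licensed associate brokers 6 ≥ 3 → met
8. trust-account reconciliation 84 days ago vs limit 120 → met
9. designated managing brokers 4 ≥ 2 → met
10. condition 'operates branch offices' holds; fair-housing training 82 days ago vs limit 60 → not met
11. condition 'holds client earnest money' does not hold → requirement n/a → met
Not met: 2 of 11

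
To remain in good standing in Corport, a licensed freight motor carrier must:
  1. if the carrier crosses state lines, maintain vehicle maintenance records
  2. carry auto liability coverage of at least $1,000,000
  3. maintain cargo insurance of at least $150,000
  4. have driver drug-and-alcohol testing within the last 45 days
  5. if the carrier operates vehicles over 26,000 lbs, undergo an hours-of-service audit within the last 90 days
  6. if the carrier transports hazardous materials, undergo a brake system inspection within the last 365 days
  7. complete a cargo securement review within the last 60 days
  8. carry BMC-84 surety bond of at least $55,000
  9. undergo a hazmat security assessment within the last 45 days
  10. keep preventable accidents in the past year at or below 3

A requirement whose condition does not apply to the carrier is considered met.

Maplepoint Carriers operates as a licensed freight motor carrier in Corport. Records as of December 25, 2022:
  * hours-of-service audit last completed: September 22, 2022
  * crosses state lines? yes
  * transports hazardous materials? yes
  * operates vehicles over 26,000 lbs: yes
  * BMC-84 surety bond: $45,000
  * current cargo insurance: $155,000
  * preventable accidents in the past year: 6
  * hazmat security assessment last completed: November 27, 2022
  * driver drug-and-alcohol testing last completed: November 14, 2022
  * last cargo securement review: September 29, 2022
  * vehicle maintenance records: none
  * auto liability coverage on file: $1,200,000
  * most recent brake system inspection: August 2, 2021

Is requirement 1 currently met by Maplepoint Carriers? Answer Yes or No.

1. condition 'crosses state lines' holds; vehicle maintenance records absent → not met

No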